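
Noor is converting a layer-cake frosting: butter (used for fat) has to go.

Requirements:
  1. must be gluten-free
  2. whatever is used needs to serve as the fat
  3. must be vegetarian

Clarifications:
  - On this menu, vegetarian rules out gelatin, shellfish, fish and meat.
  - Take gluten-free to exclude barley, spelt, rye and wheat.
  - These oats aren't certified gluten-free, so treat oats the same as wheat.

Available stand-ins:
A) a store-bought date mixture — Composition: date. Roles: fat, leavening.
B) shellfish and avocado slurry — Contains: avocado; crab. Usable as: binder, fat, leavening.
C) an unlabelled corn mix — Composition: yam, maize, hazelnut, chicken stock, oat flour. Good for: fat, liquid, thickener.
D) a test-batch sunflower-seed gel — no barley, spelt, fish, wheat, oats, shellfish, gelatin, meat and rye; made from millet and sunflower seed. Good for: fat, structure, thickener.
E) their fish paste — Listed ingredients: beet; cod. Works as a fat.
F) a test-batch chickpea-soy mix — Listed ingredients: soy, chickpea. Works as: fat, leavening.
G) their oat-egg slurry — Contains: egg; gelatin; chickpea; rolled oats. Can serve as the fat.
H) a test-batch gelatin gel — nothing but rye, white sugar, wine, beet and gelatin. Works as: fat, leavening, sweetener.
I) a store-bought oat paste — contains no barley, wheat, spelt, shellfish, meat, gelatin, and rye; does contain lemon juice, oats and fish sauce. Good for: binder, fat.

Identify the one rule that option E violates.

usable as a fat: satisfied
vegetarian: has cod — fails
gluten-free: satisfied

vegetarian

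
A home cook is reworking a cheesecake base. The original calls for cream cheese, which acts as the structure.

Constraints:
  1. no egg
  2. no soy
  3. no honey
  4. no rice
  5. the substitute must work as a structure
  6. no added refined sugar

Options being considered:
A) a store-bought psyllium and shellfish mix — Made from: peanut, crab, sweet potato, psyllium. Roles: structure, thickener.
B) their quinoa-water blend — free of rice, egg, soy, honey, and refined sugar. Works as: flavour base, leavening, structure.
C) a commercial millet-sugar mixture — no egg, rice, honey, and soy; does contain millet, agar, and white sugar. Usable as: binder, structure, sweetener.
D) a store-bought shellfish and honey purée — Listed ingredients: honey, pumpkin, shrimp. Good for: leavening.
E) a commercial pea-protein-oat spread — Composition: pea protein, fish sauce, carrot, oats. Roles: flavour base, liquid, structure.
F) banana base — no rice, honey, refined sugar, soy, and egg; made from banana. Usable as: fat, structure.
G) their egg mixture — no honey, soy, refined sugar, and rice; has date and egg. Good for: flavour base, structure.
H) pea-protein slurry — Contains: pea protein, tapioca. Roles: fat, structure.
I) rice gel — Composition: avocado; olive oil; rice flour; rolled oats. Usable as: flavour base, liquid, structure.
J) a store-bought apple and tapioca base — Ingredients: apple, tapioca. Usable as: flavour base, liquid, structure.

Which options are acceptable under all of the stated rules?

A, B, E, F, H, J

A: no honey, no refined sugar — keep
B: works as a structure, no soy, no rice — keep
C: has white sugar, so not no-added-sugar — reject
D: not usable as a structure; has honey, so not honey-free — out
E: fish sauce and oats etc. — none of it excluded — valid
F: works as a structure, no egg, no honey — valid
G: has egg, so not egg-free — out
H: only tapioca and pea protein; none excluded — keep
I: has rice flour, so not rice-free — no
J: nothing on the exclusion list — keep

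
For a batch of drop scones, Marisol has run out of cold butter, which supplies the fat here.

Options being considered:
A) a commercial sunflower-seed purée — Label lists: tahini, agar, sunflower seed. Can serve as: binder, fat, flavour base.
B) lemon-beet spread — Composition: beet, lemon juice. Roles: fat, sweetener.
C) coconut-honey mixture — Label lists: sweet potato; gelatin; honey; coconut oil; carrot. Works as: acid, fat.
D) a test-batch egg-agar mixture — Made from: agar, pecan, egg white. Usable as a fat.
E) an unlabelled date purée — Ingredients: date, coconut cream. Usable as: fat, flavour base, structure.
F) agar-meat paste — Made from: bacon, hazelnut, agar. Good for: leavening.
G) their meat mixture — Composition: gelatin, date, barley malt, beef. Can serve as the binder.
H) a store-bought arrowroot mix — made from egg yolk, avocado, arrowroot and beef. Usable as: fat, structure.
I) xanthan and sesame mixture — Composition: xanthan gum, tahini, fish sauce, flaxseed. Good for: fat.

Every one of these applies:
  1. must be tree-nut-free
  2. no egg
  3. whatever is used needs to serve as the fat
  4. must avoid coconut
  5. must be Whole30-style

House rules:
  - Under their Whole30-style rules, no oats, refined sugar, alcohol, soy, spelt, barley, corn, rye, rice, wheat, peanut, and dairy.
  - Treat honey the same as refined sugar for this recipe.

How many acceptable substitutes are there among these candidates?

3

A: nothing on the exclusion list — keep
B: no egg, no coconut — valid
C: has honey, so not Whole30-style; has coconut oil, so not coconut-free — out
D: has egg white, so not egg-free; has pecan, so not tree-nut-free — no
E: has coconut cream, so not coconut-free — no
F: not usable as a fat; has hazelnut, so not tree-nut-free — reject
G: not usable as a fat; has barley malt, so not Whole30-style — out
H: has egg yolk, so not egg-free — reject
I: all constraints satisfied — keep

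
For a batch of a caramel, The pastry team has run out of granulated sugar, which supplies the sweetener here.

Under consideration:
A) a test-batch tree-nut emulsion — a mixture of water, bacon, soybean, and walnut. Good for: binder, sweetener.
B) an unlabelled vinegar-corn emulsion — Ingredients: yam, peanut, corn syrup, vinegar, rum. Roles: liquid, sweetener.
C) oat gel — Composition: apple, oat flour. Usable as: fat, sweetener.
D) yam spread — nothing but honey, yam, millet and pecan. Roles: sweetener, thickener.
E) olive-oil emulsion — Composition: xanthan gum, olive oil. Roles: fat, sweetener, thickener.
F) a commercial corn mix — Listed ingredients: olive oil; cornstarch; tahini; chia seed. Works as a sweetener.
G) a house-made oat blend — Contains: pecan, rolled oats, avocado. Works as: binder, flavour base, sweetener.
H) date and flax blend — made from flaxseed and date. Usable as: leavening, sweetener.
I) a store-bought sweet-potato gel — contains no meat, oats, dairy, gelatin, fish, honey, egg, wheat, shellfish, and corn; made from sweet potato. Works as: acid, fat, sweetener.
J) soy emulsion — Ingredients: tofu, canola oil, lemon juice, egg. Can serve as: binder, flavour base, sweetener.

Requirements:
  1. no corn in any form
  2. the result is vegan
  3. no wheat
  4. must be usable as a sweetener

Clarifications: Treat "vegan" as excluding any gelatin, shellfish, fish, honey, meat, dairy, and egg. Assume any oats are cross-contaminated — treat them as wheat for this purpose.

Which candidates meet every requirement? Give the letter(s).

E, H, I

A: has bacon, so not vegan — reject
B: has corn syrup, so not corn-free — no
C: has oat flour, so not wheat-free — out
D: has honey, so not vegan — reject
E: works as a sweetener, vegan, wheat-free — keep
F: has cornstarch, so not corn-free — no
G: has rolled oats, so not wheat-free — out
H: no corn, vegan — valid
I: wheat-free, no corn — OK
J: has egg, so not vegan — out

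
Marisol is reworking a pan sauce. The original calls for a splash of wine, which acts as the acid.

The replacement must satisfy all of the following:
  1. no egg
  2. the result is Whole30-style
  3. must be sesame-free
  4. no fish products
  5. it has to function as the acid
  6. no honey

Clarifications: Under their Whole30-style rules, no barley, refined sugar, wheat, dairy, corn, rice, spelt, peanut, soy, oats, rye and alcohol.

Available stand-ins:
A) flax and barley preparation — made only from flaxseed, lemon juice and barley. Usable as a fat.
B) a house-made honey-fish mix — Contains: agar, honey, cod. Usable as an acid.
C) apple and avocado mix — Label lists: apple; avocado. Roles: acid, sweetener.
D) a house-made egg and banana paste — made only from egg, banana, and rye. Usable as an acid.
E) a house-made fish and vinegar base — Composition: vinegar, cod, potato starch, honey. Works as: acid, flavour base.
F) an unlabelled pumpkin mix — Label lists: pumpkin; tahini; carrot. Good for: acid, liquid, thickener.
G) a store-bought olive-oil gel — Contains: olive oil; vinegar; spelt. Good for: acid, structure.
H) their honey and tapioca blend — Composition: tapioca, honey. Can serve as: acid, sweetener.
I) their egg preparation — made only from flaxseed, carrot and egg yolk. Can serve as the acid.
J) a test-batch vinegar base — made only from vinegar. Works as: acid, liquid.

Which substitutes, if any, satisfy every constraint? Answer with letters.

A: not usable as an acid; has barley, so not Whole30-style — reject
B: has honey, so not honey-free; has cod, so not fish-free — reject
C: only apple and avocado; none excluded — valid
D: has rye, so not Whole30-style; has egg, so not egg-free — no
E: has honey, so not honey-free; has cod, so not fish-free — reject
F: has tahini, so not sesame-free — out
G: has spelt, so not Whole30-style — no
H: has honey, so not honey-free — out
I: has egg yolk, so not egg-free — out
J: works as an acid, no fish, Whole30-style — keep

C, J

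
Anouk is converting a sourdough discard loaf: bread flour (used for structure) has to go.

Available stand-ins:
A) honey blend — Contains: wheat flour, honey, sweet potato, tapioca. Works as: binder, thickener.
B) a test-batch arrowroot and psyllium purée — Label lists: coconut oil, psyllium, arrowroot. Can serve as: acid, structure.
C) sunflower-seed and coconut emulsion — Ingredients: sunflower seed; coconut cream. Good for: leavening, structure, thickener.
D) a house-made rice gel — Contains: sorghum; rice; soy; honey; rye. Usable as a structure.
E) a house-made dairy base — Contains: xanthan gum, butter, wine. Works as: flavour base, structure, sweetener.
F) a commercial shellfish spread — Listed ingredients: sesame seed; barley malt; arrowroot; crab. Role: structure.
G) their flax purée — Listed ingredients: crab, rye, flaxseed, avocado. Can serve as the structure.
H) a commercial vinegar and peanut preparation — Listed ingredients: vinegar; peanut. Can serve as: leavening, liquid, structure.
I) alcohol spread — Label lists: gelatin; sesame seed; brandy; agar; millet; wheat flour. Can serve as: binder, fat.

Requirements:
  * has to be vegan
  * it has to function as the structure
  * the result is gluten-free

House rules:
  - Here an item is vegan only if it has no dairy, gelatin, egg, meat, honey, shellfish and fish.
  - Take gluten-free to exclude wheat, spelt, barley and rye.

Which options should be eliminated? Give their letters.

A, D, E, F, G, I

A: not usable as a structure; has honey, so not vegan (and 1 more) — no
B: only coconut oil, arrowroot and psyllium; none excluded — keep
C: only coconut cream and sunflower seed; none excluded — OK
D: has honey, so not vegan; has rye, so not gluten-free — out
E: has butter, so not vegan — no
F: has crab, so not vegan; has barley malt, so not gluten-free — no
G: has crab, so not vegan; has rye, so not gluten-free — reject
H: all constraints satisfied — keep
I: not usable as a structure; has gelatin, so not vegan (and 1 more) — out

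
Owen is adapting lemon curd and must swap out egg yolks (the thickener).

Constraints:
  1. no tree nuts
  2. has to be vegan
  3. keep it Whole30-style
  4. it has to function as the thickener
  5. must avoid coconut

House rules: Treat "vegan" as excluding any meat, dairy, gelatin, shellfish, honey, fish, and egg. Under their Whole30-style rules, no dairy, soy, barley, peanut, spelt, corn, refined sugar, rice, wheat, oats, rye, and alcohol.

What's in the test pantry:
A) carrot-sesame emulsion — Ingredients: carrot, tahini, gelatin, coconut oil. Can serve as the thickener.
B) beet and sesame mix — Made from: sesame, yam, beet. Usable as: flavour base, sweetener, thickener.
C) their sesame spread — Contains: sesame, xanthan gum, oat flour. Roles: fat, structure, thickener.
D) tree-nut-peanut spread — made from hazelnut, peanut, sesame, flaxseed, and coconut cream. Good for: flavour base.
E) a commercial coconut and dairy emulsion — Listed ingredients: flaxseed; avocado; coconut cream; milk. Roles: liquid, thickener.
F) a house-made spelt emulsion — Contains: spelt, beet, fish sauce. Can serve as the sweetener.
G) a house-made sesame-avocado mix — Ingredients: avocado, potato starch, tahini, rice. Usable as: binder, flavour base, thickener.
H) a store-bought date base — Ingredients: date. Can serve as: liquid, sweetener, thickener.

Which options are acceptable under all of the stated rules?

B, H

A: has gelatin, so not vegan; has coconut oil, so not coconut-free — reject
B: vegan, no coconut — keep
C: has oat flour, so not Whole30-style — out
D: not usable as a thickener; has peanut, so not Whole30-style (and 2 more) — out
E: has milk, so not vegan; has milk, so not Whole30-style (and 1 more) — no
F: not usable as a thickener; has fish sauce, so not vegan (and 1 more) — reject
G: has rice, so not Whole30-style — out
H: all constraints satisfied — valid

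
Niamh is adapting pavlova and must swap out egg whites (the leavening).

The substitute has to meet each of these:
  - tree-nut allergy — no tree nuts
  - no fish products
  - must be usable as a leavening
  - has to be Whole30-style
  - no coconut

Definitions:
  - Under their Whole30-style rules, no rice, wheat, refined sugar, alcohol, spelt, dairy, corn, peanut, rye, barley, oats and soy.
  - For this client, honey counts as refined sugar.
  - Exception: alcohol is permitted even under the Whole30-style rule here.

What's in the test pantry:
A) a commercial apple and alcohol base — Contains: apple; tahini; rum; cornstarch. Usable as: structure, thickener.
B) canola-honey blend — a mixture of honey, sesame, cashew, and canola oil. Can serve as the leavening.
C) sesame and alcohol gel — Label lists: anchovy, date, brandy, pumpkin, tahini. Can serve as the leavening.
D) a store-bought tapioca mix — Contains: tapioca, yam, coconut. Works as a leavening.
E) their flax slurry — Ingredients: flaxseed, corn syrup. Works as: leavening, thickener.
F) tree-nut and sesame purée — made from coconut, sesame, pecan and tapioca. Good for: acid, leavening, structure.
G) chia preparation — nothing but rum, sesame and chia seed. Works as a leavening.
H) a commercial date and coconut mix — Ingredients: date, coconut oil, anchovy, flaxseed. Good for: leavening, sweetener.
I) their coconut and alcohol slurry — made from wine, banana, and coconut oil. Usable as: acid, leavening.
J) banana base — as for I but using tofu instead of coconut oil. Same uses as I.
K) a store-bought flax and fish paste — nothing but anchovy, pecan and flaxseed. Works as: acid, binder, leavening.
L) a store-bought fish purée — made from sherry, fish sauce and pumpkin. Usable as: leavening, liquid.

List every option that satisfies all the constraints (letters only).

G

A: not usable as a leavening; has cornstarch, so not Whole30-style — no
B: has honey, so not Whole30-style; has cashew, so not tree-nut-free — out
C: has anchovy, so not fish-free — no
D: has coconut, so not coconut-free — no
E: has corn syrup, so not Whole30-style — reject
F: has pecan, so not tree-nut-free; has coconut, so not coconut-free — no
G: alcohol is permitted under the Whole30-style carve-out; nothing else excluded — OK
H: has anchovy, so not fish-free; has coconut oil, so not coconut-free — reject
I: has coconut oil, so not coconut-free — no
J: has tofu, so not Whole30-style — reject
K: has pecan, so not tree-nut-free; has anchovy, so not fish-free — no
L: has fish sauce, so not fish-free — no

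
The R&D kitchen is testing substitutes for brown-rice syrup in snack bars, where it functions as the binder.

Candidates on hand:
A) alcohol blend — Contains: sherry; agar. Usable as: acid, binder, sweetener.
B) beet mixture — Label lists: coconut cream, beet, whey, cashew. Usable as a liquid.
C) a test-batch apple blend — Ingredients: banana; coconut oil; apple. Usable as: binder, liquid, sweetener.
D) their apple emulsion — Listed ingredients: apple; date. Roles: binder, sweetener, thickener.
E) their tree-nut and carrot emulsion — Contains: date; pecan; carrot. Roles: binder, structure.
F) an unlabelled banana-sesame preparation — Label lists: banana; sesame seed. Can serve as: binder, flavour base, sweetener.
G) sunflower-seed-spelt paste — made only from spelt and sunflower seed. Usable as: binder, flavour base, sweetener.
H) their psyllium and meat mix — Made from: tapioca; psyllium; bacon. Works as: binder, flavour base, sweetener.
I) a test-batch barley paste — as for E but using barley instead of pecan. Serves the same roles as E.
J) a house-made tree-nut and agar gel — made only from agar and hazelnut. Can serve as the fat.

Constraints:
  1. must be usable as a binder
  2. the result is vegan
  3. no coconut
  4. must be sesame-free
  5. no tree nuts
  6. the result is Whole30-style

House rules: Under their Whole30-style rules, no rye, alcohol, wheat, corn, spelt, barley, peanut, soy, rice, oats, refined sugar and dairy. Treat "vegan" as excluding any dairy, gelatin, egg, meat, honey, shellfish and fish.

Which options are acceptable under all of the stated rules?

A: has sherry, so not Whole30-style — no
B: not usable as a binder; has whey, so not Whole30-style (and 3 more) — out
C: has coconut oil, so not coconut-free — out
D: only apple and date; none excluded — valid
E: has pecan, so not tree-nut-free — reject
F: has sesame seed, so not sesame-free — reject
G: has spelt, so not Whole30-style — reject
H: has bacon, so not vegan — reject
I: has barley, so not Whole30-style — reject
J: not usable as a binder; has hazelnut, so not tree-nut-free — no

D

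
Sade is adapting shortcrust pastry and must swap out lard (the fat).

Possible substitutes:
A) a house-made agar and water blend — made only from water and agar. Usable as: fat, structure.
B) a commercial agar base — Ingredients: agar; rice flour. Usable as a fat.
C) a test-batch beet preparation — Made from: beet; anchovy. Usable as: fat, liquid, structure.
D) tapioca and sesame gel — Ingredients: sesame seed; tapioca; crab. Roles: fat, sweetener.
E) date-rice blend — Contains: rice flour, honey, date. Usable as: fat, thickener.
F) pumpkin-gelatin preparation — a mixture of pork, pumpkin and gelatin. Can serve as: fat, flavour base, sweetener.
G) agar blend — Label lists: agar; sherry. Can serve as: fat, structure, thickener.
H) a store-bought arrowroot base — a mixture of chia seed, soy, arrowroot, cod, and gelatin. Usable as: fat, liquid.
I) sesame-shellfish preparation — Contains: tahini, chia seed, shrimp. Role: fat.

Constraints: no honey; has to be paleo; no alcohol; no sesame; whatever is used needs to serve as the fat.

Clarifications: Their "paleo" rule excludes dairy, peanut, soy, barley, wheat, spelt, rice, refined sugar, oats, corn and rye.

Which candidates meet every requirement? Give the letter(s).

A: works as a fat, paleo, no sesame — OK
B: has rice flour, so not paleo — no
C: works as a fat, no honey, no sesame — keep
D: has sesame seed, so not sesame-free — no
E: has rice flour, so not paleo; has honey, so not honey-free — reject
F: paleo, no honey — keep
G: has sherry, so not alcohol-free — no
H: has soy, so not paleo — reject
I: has tahini, so not sesame-free — no

A, C, F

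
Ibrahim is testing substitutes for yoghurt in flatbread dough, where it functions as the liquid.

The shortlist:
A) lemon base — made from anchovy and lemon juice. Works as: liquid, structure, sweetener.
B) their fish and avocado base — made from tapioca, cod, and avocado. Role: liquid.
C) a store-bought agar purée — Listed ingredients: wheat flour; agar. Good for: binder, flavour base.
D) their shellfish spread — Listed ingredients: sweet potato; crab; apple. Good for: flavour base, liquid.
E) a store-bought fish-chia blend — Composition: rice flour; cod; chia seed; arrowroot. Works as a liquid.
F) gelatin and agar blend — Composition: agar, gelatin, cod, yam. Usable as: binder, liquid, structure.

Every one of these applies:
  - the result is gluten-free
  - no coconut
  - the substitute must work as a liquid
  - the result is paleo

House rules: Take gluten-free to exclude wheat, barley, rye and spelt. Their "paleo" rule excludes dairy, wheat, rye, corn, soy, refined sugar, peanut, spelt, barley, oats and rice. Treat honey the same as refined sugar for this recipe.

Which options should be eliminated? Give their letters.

C, E

A: nothing on the exclusion list — keep
B: only cod, avocado and tapioca; none excluded — keep
C: not usable as a liquid; has wheat flour, so not gluten-free (and 1 more) — reject
D: only crab, sweet potato and apple; none excluded — OK
E: has rice flour, so not paleo — out
F: nothing on the exclusion list — keep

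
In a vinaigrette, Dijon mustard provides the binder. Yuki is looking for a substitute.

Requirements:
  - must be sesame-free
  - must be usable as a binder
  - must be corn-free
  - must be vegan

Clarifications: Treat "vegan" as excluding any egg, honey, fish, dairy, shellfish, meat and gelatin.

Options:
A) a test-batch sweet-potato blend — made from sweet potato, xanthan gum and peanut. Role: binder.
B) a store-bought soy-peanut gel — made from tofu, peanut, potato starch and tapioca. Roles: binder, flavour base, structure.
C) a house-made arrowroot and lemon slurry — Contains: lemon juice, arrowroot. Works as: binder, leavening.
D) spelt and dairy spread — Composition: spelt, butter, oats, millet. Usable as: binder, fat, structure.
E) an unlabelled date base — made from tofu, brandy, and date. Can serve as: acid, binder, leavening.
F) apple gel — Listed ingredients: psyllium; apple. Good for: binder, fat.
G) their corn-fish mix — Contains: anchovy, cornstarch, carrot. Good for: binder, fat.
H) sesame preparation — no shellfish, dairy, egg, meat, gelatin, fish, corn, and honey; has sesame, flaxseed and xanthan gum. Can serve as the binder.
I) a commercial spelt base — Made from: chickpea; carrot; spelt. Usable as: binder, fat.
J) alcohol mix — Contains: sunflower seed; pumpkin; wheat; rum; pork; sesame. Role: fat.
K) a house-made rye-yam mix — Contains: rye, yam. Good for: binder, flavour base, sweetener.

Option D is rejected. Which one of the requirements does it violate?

vegan

usable as a binder: satisfied
vegan: has butter — fails
corn-free: satisfied
sesame-free: satisfied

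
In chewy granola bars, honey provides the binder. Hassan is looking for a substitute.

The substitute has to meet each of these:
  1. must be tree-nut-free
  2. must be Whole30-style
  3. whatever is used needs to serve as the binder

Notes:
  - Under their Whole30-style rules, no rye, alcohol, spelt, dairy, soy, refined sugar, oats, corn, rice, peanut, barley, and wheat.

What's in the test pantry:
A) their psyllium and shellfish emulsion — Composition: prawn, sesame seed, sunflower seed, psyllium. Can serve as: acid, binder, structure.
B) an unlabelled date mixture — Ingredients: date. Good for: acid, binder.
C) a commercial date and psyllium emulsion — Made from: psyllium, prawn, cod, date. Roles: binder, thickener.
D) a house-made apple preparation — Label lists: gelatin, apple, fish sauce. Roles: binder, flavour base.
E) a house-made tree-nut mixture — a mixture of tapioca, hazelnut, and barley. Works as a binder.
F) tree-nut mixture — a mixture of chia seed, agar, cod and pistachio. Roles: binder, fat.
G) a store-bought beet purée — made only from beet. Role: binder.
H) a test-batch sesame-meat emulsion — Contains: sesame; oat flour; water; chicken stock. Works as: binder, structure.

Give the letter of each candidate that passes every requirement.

A: sesame seed and prawn etc. — none of it excluded — valid
B: works as a binder, no tree nuts, Whole30-style — valid
C: all constraints satisfied — valid
D: every rule checks out — keep
E: has barley, so not Whole30-style; has hazelnut, so not tree-nut-free — no
F: has pistachio, so not tree-nut-free — out
G: every rule checks out — keep
H: has oat flour, so not Whole30-style — out

A, B, C, D, G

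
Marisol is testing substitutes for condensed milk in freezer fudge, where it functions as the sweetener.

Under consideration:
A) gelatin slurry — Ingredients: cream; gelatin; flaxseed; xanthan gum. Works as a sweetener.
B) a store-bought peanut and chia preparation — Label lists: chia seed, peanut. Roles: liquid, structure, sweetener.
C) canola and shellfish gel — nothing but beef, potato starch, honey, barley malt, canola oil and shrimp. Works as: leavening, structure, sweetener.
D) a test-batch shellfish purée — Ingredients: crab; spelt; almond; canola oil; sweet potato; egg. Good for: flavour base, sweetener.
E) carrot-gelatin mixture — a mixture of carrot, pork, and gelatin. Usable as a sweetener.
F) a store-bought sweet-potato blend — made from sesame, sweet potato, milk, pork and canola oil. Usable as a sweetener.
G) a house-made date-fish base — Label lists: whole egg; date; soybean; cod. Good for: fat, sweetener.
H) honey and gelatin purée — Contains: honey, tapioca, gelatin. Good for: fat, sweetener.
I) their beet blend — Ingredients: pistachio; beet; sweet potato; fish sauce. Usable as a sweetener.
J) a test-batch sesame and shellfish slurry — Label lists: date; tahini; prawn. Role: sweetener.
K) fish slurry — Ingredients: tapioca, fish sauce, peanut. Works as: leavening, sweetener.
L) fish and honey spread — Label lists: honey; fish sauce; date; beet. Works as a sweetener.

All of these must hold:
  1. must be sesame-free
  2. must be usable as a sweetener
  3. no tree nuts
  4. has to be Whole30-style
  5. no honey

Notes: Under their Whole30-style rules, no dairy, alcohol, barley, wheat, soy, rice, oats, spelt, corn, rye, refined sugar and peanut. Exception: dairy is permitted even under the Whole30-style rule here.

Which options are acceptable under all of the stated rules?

A, E

A: dairy is permitted under the Whole30-style carve-out; nothing else excluded — valid
B: has peanut, so not Whole30-style — no
C: has barley malt, so not Whole30-style; has honey, so not honey-free — reject
D: has spelt, so not Whole30-style; has almond, so not tree-nut-free — reject
E: no sesame, no tree nuts — OK
F: has sesame, so not sesame-free — reject
G: has soybean, so not Whole30-style — reject
H: has honey, so not honey-free — out
I: has pistachio, so not tree-nut-free — out
J: has tahini, so not sesame-free — no
K: has peanut, so not Whole30-style — no
L: has honey, so not honey-free — no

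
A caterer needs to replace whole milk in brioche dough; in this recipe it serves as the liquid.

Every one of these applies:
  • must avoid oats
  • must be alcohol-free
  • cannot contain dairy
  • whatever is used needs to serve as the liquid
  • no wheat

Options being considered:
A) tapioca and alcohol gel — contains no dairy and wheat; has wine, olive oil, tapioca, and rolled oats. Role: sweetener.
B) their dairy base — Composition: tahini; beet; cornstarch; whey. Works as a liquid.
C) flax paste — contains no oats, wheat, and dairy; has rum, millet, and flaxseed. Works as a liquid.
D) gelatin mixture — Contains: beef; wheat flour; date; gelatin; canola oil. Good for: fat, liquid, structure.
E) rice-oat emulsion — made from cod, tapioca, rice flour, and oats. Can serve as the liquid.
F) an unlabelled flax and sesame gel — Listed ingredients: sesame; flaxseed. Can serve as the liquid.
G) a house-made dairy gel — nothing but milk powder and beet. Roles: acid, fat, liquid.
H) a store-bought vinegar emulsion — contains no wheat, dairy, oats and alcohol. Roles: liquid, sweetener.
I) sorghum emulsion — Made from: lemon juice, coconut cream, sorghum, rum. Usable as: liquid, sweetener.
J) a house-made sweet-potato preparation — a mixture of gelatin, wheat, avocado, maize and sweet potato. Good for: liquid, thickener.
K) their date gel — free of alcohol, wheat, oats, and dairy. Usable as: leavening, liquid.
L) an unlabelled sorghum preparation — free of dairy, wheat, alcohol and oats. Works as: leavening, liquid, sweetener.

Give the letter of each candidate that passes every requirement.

F, H, K, L

A: not usable as a liquid; has rolled oats, so not oat-free (and 1 more) — no
B: has whey, so not dairy-free — reject
C: has rum, so not alcohol-free — reject
D: has wheat flour, so not wheat-free — out
E: has oats, so not oat-free — reject
F: only sesame and flaxseed; none excluded — OK
G: has milk powder, so not dairy-free — no
H: works as a liquid, no wheat, no oats — OK
I: has rum, so not alcohol-free — reject
J: has wheat, so not wheat-free — reject
K: no dairy, no alcohol — OK
L: works as a liquid, no oats, no wheat — keep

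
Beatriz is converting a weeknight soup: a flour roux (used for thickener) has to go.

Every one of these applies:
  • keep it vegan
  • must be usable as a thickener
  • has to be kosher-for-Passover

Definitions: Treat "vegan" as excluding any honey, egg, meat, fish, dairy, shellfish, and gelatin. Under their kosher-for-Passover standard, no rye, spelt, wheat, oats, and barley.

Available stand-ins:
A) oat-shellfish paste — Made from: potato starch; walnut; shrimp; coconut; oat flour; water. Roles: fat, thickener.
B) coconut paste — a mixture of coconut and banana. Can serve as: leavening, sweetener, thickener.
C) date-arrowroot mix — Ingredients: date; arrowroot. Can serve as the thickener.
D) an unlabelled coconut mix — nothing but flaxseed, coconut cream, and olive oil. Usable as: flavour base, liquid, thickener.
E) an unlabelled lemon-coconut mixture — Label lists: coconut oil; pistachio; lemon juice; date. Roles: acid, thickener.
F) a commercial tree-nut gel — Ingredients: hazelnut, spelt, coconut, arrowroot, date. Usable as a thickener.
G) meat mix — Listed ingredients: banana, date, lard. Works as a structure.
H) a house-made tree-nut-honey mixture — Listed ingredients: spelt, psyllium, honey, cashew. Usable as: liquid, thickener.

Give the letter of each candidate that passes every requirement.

B, C, D, E

A: has shrimp, so not vegan; has oat flour, so not kosher-for-Passover — out
B: only coconut and banana; none excluded — OK
C: nothing on the exclusion list — valid
D: kosher-for-Passover, vegan — keep
E: works as a thickener, vegan, kosher-for-Passover — OK
F: has spelt, so not kosher-for-Passover — out
G: not usable as a thickener; has lard, so not vegan — reject
H: has honey, so not vegan; has spelt, so not kosher-for-Passover — reject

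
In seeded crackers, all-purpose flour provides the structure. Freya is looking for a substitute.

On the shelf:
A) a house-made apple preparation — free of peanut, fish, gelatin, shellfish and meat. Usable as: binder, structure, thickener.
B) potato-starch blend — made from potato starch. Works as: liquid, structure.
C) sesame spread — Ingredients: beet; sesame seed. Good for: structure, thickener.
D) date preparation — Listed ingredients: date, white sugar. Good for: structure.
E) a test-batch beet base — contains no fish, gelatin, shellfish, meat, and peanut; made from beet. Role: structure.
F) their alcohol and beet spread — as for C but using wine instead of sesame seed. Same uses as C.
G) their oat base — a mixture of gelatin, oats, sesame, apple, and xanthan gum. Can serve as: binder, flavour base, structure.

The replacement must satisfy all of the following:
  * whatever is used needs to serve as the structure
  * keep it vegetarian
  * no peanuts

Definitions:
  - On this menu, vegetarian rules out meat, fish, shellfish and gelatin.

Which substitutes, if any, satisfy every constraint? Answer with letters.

A, B, C, D, E, F

A: every rule checks out — valid
B: all constraints satisfied — keep
C: only sesame seed and beet; none excluded — OK
D: every rule checks out — OK
E: works as a structure, no peanut, vegetarian — OK
F: only wine and beet; none excluded — keep
G: has gelatin, so not vegetarian — no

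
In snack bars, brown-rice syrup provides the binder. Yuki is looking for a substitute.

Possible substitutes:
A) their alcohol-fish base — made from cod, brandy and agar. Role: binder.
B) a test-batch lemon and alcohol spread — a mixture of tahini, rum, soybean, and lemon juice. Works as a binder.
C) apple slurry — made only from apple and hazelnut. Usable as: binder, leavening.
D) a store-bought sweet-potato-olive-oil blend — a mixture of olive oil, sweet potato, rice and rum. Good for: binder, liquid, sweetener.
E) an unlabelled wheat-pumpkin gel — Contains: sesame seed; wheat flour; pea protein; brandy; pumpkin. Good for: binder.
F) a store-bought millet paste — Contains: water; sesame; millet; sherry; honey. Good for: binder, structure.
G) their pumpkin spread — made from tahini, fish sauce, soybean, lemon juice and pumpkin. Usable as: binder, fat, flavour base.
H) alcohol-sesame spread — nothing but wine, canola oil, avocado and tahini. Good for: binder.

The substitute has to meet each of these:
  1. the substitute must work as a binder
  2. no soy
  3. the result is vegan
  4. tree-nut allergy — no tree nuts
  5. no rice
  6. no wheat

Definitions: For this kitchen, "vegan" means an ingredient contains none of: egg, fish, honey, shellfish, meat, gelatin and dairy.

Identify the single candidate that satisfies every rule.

H

A: has cod, so not vegan — reject
B: has soybean, so not soy-free — out
C: has hazelnut, so not tree-nut-free — out
D: has rice, so not rice-free — reject
E: has wheat flour, so not wheat-free — out
F: has honey, so not vegan — out
G: has fish sauce, so not vegan; has soybean, so not soy-free — reject
H: wine and tahini etc. — none of it excluded — OK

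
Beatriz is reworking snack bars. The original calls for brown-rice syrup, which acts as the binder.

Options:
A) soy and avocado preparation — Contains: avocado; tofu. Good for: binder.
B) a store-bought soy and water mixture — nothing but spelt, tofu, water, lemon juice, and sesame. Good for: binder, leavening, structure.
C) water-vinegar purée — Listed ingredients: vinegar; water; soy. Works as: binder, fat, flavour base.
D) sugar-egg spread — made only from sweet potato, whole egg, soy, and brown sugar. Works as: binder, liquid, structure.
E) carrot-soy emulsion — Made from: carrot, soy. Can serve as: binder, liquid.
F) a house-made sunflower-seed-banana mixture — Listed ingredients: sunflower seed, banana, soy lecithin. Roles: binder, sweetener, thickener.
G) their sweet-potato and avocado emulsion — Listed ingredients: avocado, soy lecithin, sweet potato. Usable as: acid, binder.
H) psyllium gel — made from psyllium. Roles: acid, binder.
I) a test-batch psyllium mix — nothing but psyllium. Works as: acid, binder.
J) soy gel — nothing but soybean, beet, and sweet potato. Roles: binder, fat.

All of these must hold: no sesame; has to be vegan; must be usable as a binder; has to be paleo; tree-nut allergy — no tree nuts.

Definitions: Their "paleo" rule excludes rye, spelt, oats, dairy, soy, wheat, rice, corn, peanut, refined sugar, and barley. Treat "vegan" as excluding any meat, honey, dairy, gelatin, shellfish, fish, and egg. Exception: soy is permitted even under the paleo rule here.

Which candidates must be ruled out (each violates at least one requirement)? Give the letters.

A: soy is permitted under the paleo carve-out; nothing else excluded — keep
B: has spelt, so not paleo; has sesame, so not sesame-free — out
C: soy is permitted under the paleo carve-out; nothing else excluded — OK
D: has brown sugar, so not paleo; has whole egg, so not vegan — out
E: soy is permitted under the paleo carve-out; nothing else excluded — OK
F: soy is permitted under the paleo carve-out; nothing else excluded — valid
G: soy is permitted under the paleo carve-out; nothing else excluded — valid
H: all constraints satisfied — OK
I: paleo, no sesame — keep
J: soy is permitted under the paleo carve-out; nothing else excluded — keep

B, D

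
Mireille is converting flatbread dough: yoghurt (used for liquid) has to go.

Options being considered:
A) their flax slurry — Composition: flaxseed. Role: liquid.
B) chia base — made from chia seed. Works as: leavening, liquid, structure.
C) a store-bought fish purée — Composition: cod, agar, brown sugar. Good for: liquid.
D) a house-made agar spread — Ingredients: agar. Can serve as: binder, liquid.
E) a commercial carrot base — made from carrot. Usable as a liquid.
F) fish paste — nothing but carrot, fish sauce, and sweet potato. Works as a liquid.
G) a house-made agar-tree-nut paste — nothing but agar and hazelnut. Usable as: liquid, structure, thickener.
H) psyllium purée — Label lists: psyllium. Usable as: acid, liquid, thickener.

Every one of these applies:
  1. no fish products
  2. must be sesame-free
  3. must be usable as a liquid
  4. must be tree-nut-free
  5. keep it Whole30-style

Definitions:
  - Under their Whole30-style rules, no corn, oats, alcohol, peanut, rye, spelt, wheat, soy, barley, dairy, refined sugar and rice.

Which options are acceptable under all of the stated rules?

A, B, D, E, H

A: only flaxseed; none excluded — OK
B: only chia seed; none excluded — valid
C: has brown sugar, so not Whole30-style; has cod, so not fish-free — out
D: works as a liquid, no sesame, no fish — OK
E: no sesame, no tree nuts — OK
F: has fish sauce, so not fish-free — no
G: has hazelnut, so not tree-nut-free — no
H: works as a liquid, no tree nuts, no sesame — valid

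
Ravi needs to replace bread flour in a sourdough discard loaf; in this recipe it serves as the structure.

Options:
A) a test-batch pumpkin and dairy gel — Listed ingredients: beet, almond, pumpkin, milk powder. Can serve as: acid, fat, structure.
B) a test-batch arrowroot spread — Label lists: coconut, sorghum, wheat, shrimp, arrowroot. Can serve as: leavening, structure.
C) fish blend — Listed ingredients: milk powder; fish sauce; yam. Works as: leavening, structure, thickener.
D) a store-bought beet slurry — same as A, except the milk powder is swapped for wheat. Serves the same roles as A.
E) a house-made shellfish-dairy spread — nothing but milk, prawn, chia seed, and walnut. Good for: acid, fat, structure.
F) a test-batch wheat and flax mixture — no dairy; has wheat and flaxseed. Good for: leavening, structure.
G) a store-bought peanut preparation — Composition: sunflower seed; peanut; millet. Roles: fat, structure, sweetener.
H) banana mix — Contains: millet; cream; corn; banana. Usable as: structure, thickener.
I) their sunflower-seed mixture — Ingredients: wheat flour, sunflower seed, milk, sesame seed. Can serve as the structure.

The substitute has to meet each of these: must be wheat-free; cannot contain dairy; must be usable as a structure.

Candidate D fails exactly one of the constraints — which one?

wheat-free

usable as a structure: satisfied
dairy-free: satisfied
wheat-free: has wheat — fails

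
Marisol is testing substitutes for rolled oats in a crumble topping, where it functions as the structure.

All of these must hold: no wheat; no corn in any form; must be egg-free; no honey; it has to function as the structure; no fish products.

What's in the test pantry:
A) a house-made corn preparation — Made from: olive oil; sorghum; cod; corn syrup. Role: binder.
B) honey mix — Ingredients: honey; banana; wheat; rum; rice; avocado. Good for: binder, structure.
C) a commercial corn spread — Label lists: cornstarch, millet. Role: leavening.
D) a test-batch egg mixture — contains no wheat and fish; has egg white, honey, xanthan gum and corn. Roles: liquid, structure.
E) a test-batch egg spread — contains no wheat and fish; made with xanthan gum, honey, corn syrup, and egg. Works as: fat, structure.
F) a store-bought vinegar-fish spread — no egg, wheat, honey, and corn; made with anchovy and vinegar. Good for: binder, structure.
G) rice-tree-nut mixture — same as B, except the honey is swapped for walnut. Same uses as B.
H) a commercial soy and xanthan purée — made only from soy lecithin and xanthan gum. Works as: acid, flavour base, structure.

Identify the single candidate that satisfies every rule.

H

A: not usable as a structure; has cod, so not fish-free (and 1 more) — out
B: has wheat, so not wheat-free; has honey, so not honey-free — out
C: not usable as a structure; has cornstarch, so not corn-free — out
D: has corn, so not corn-free; has honey, so not honey-free (and 1 more) — no
E: has corn syrup, so not corn-free; has honey, so not honey-free (and 1 more) — no
F: has anchovy, so not fish-free — reject
G: has wheat, so not wheat-free — reject
H: only soy lecithin and xanthan gum; none excluded — keep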